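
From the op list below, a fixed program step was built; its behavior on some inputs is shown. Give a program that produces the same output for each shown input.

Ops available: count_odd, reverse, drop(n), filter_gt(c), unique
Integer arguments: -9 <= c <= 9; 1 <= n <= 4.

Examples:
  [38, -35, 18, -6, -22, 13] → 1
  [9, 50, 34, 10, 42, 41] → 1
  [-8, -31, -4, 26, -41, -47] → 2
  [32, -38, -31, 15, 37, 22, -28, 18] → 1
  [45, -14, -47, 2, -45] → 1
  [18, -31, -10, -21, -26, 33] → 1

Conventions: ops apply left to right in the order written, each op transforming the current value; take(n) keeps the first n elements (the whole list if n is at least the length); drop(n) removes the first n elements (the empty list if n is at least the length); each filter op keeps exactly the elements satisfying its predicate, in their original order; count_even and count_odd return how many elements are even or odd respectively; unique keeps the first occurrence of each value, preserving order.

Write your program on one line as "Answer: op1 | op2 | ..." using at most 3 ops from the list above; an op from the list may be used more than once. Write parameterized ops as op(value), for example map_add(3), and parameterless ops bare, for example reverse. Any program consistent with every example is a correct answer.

drop(4) | reverse | count_odd

Check, running the answer program on each example:
  [38, -35, 18, -6, -22, 13] -> [-22, 13] -> [13, -22] -> 1
  [9, 50, 34, 10, 42, 41] -> [42, 41] -> [41, 42] -> 1
  [-8, -31, -4, 26, -41, -47] -> [-41, -47] -> [-47, -41] -> 2
  [32, -38, -31, 15, 37, 22, -28, 18] -> [37, 22, -28, 18] -> [18, -28, 22, 37] -> 1
  [45, -14, -47, 2, -45] -> [-45] -> [-45] -> 1
  [18, -31, -10, -21, -26, 33] -> [-26, 33] -> [33, -26] -> 1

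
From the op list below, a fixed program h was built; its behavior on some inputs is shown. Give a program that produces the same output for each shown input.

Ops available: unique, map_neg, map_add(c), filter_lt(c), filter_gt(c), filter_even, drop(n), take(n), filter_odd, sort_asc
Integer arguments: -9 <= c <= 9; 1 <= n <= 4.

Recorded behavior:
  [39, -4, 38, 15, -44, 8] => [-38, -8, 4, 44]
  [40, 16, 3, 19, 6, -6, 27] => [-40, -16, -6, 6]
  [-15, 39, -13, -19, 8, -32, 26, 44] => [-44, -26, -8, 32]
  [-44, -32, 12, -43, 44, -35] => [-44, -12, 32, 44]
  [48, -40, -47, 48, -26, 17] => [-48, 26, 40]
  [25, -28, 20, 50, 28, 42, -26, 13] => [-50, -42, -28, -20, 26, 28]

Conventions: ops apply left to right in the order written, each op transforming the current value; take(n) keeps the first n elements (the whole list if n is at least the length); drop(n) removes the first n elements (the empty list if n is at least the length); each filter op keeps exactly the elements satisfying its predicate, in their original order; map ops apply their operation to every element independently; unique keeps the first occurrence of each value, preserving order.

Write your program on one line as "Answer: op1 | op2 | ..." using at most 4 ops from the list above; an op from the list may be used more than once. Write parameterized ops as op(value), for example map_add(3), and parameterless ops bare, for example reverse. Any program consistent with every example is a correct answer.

map_neg | sort_asc | filter_even | unique

Check, running the answer program on each example:
  [39, -4, 38, 15, -44, 8] -> [-39, 4, -38, -15, 44, -8] -> [-39, -38, -15, -8, 4, 44] -> [-38, -8, 4, 44] -> [-38, -8, 4, 44]
  [40, 16, 3, 19, 6, -6, 27] -> [-40, -16, -3, -19, -6, 6, -27] -> [-40, -27, -19, -16, -6, -3, 6] -> [-40, -16, -6, 6] -> [-40, -16, -6, 6]
  [-15, 39, -13, -19, 8, -32, 26, 44] -> [15, -39, 13, 19, -8, 32, -26, -44] -> [-44, -39, -26, -8, 13, 15, 19, 32] -> [-44, -26, -8, 32] -> [-44, -26, -8, 32]
  [-44, -32, 12, -43, 44, -35] -> [44, 32, -12, 43, -44, 35] -> [-44, -12, 32, 35, 43, 44] -> [-44, -12, 32, 44] -> [-44, -12, 32, 44]
  [48, -40, -47, 48, -26, 17] -> [-48, 40, 47, -48, 26, -17] -> [-48, -48, -17, 26, 40, 47] -> [-48, -48, 26, 40] -> [-48, 26, 40]
  [25, -28, 20, 50, 28, 42, -26, 13] -> [-25, 28, -20, -50, -28, -42, 26, -13] -> [-50, -42, -28, -25, -20, -13, 26, 28] -> [-50, -42, -28, -20, 26, 28] -> [-50, -42, -28, -20, 26, 28]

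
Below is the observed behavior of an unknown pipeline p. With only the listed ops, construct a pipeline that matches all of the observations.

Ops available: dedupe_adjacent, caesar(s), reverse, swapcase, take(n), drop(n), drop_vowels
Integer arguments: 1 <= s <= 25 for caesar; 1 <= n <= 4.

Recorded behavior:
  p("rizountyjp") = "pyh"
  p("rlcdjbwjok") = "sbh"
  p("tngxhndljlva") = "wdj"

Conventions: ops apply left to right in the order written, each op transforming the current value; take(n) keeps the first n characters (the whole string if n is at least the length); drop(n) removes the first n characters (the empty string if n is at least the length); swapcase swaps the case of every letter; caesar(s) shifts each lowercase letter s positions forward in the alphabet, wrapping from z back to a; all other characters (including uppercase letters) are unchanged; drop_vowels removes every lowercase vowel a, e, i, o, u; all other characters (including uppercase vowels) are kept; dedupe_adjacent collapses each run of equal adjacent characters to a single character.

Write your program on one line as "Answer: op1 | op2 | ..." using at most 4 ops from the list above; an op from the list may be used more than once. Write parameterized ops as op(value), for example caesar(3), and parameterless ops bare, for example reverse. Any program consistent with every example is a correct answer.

caesar(16) | take(3) | reverse

Check, running the answer program on each example:
  "rizountyjp" -> "hypekdjozf" -> "hyp" -> "pyh"
  "rlcdjbwjok" -> "hbstzrmzea" -> "hbs" -> "sbh"
  "tngxhndljlva" -> "jdwnxdtbzblq" -> "jdw" -> "wdj"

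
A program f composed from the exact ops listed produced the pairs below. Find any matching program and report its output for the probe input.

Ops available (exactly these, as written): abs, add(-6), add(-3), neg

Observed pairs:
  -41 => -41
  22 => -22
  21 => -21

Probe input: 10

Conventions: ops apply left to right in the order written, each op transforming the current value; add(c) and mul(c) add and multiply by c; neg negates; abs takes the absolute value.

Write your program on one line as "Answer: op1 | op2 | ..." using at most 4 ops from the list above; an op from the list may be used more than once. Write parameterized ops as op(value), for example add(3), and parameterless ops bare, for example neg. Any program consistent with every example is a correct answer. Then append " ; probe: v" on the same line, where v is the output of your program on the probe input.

neg | abs | neg ; probe: -10

Check, running the answer program on each example:
  -41 -> 41 -> 41 -> -41
  22 -> -22 -> 22 -> -22
  21 -> -21 -> 21 -> -21
  probe: 10 -> -10 -> 10 -> -10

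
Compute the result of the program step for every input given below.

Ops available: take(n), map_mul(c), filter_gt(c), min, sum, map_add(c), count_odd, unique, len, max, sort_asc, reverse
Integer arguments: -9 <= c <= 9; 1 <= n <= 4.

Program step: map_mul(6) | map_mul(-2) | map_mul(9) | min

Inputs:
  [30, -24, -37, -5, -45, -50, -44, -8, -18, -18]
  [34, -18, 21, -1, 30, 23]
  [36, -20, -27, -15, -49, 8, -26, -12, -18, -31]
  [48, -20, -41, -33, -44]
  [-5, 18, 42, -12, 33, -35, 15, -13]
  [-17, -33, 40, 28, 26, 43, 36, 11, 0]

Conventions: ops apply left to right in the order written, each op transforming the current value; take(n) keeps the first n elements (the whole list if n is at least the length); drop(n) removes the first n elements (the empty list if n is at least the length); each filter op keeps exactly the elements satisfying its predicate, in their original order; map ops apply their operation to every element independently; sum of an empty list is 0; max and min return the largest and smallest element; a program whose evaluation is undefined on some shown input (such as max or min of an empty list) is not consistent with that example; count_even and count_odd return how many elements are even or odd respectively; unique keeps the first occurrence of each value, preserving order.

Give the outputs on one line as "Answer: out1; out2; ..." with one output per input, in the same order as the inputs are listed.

-3240; -3672; -3888; -5184; -4536; -4644

Execution, op by op:
  [30, -24, -37, -5, -45, -50, -44, -8, -18, -18] -> [180, -144, -222, -30, -270, -300, -264, -48, -108, -108] -> [-360, 288, 444, 60, 540, 600, 528, 96, 216, 216] -> [-3240, 2592, 3996, 540, 4860, 5400, 4752, 864, 1944, 1944] -> -3240
  [34, -18, 21, -1, 30, 23] -> [204, -108, 126, -6, 180, 138] -> [-408, 216, -252, 12, -360, -276] -> [-3672, 1944, -2268, 108, -3240, -2484] -> -3672
  [36, -20, -27, -15, -49, 8, -26, -12, -18, -31] -> [216, -120, -162, -90, -294, 48, -156, -72, -108, -186] -> [-432, 240, 324, 180, 588, -96, 312, 144, 216, 372] -> [-3888, 2160, 2916, 1620, 5292, -864, 2808, 1296, 1944, 3348] -> -3888
  [48, -20, -41, -33, -44] -> [288, -120, -246, -198, -264] -> [-576, 240, 492, 396, 528] -> [-5184, 2160, 4428, 3564, 4752] -> -5184
  [-5, 18, 42, -12, 33, -35, 15, -13] -> [-30, 108, 252, -72, 198, -210, 90, -78] -> [60, -216, -504, 144, -396, 420, -180, 156] -> [540, -1944, -4536, 1296, -3564, 3780, -1620, 1404] -> -4536
  [-17, -33, 40, 28, 26, 43, 36, 11, 0] -> [-102, -198, 240, 168, 156, 258, 216, 66, 0] -> [204, 396, -480, -336, -312, -516, -432, -132, 0] -> [1836, 3564, -4320, -3024, -2808, -4644, -3888, -1188, 0] -> -4644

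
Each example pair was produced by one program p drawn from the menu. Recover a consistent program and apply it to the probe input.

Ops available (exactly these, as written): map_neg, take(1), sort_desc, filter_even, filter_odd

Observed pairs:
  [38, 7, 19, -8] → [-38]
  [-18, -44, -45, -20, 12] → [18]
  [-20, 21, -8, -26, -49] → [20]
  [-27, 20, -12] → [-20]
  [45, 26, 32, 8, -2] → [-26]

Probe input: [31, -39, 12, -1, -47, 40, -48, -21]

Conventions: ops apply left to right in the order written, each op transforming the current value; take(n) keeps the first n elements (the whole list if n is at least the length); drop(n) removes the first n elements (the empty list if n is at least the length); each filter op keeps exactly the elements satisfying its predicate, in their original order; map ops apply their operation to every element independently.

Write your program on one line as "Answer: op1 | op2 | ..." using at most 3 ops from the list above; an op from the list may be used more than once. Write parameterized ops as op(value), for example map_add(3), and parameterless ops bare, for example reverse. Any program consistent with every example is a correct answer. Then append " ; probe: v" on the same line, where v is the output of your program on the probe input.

filter_even | map_neg | take(1) ; probe: [-12]

Check, running the answer program on each example:
  [38, 7, 19, -8] -> [38, -8] -> [-38, 8] -> [-38]
  [-18, -44, -45, -20, 12] -> [-18, -44, -20, 12] -> [18, 44, 20, -12] -> [18]
  [-20, 21, -8, -26, -49] -> [-20, -8, -26] -> [20, 8, 26] -> [20]
  [-27, 20, -12] -> [20, -12] -> [-20, 12] -> [-20]
  [45, 26, 32, 8, -2] -> [26, 32, 8, -2] -> [-26, -32, -8, 2] -> [-26]
  probe: [31, -39, 12, -1, -47, 40, -48, -21] -> [12, 40, -48] -> [-12, -40, 48] -> [-12]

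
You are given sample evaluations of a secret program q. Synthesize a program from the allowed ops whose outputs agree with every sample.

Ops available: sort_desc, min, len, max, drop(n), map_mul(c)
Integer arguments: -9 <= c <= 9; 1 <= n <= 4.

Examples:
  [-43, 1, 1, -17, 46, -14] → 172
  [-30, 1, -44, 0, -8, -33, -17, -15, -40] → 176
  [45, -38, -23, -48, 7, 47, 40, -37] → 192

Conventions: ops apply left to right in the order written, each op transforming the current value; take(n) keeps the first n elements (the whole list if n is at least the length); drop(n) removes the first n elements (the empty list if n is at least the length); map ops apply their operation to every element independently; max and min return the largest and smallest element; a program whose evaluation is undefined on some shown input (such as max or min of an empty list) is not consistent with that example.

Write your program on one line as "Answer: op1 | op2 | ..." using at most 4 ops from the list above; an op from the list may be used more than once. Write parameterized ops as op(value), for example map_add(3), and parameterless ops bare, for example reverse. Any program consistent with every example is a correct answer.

sort_desc | map_mul(-4) | max

Check, running the answer program on each example:
  [-43, 1, 1, -17, 46, -14] -> [46, 1, 1, -14, -17, -43] -> [-184, -4, -4, 56, 68, 172] -> 172
  [-30, 1, -44, 0, -8, -33, -17, -15, -40] -> [1, 0, -8, -15, -17, -30, -33, -40, -44] -> [-4, 0, 32, 60, 68, 120, 132, 160, 176] -> 176
  [45, -38, -23, -48, 7, 47, 40, -37] -> [47, 45, 40, 7, -23, -37, -38, -48] -> [-188, -180, -160, -28, 92, 148, 152, 192] -> 192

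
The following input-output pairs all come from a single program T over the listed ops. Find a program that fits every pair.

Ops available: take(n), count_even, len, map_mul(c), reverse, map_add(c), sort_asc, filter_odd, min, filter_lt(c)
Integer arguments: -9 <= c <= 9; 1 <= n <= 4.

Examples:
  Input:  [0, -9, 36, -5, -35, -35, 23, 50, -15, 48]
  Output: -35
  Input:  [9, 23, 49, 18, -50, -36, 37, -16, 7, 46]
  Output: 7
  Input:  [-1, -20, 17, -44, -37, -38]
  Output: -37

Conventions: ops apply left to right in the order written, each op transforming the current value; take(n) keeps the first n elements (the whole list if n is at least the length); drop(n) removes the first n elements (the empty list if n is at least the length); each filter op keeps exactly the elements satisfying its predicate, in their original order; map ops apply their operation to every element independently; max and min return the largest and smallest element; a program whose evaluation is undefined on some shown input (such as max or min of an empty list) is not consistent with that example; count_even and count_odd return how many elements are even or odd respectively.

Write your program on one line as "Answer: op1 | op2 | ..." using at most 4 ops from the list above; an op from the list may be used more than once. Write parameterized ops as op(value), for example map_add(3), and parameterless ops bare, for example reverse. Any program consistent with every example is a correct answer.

filter_odd | reverse | min

Check, running the answer program on each example:
  [0, -9, 36, -5, -35, -35, 23, 50, -15, 48] -> [-9, -5, -35, -35, 23, -15] -> [-15, 23, -35, -35, -5, -9] -> -35
  [9, 23, 49, 18, -50, -36, 37, -16, 7, 46] -> [9, 23, 49, 37, 7] -> [7, 37, 49, 23, 9] -> 7
  [-1, -20, 17, -44, -37, -38] -> [-1, 17, -37] -> [-37, 17, -1] -> -37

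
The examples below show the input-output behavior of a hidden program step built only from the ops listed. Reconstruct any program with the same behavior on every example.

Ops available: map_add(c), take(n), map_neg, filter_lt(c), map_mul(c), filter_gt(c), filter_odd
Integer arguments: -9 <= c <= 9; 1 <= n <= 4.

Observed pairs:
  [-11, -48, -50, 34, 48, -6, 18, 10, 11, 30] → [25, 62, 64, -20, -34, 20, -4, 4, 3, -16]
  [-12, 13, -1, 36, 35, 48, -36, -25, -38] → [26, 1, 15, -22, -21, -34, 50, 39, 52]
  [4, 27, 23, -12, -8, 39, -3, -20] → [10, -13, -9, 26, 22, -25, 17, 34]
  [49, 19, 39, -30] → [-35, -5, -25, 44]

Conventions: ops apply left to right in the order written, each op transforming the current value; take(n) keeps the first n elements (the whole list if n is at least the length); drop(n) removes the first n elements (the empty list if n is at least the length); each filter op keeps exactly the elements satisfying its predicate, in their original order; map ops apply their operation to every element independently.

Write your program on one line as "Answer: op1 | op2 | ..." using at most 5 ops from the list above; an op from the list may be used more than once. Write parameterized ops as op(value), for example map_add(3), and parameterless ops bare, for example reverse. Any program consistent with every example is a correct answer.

map_neg | map_add(2) | map_add(6) | map_add(6)

Check, running the answer program on each example:
  [-11, -48, -50, 34, 48, -6, 18, 10, 11, 30] -> [11, 48, 50, -34, -48, 6, -18, -10, -11, -30] -> [13, 50, 52, -32, -46, 8, -16, -8, -9, -28] -> [19, 56, 58, -26, -40, 14, -10, -2, -3, -22] -> [25, 62, 64, -20, -34, 20, -4, 4, 3, -16]
  [-12, 13, -1, 36, 35, 48, -36, -25, -38] -> [12, -13, 1, -36, -35, -48, 36, 25, 38] -> [14, -11, 3, -34, -33, -46, 38, 27, 40] -> [20, -5, 9, -28, -27, -40, 44, 33, 46] -> [26, 1, 15, -22, -21, -34, 50, 39, 52]
  [4, 27, 23, -12, -8, 39, -3, -20] -> [-4, -27, -23, 12, 8, -39, 3, 20] -> [-2, -25, -21, 14, 10, -37, 5, 22] -> [4, -19, -15, 20, 16, -31, 11, 28] -> [10, -13, -9, 26, 22, -25, 17, 34]
  [49, 19, 39, -30] -> [-49, -19, -39, 30] -> [-47, -17, -37, 32] -> [-41, -11, -31, 38] -> [-35, -5, -25, 44]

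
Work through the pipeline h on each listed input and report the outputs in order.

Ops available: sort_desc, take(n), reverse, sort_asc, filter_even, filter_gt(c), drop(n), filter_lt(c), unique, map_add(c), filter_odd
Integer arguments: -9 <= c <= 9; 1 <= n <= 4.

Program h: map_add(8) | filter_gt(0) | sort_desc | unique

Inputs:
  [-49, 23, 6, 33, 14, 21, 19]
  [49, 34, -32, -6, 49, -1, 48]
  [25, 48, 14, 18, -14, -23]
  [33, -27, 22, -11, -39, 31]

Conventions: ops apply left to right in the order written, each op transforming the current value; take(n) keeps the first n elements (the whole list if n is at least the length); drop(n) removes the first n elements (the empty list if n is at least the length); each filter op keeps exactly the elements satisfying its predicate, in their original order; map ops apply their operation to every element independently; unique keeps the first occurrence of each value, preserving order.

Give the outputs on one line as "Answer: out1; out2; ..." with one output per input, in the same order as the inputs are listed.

Execution, op by op:
  [-49, 23, 6, 33, 14, 21, 19] -> [-41, 31, 14, 41, 22, 29, 27] -> [31, 14, 41, 22, 29, 27] -> [41, 31, 29, 27, 22, 14] -> [41, 31, 29, 27, 22, 14]
  [49, 34, -32, -6, 49, -1, 48] -> [57, 42, -24, 2, 57, 7, 56] -> [57, 42, 2, 57, 7, 56] -> [57, 57, 56, 42, 7, 2] -> [57, 56, 42, 7, 2]
  [25, 48, 14, 18, -14, -23] -> [33, 56, 22, 26, -6, -15] -> [33, 56, 22, 26] -> [56, 33, 26, 22] -> [56, 33, 26, 22]
  [33, -27, 22, -11, -39, 31] -> [41, -19, 30, -3, -31, 39] -> [41, 30, 39] -> [41, 39, 30] -> [41, 39, 30]

[41, 31, 29, 27, 22, 14]; [57, 56, 42, 7, 2]; [56, 33, 26, 22]; [41, 39, 30]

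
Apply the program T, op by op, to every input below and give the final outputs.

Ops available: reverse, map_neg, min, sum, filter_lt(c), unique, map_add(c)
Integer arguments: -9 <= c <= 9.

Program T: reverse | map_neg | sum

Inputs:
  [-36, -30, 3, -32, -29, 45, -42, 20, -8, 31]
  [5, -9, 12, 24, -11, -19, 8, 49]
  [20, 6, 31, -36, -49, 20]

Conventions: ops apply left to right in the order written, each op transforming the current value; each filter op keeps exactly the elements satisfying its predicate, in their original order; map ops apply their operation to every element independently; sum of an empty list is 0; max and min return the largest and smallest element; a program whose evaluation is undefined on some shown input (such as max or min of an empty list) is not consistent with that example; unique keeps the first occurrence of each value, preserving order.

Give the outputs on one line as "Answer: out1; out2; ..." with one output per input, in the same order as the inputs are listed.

78; -59; 8

Execution, op by op:
  [-36, -30, 3, -32, -29, 45, -42, 20, -8, 31] -> [31, -8, 20, -42, 45, -29, -32, 3, -30, -36] -> [-31, 8, -20, 42, -45, 29, 32, -3, 30, 36] -> 78
  [5, -9, 12, 24, -11, -19, 8, 49] -> [49, 8, -19, -11, 24, 12, -9, 5] -> [-49, -8, 19, 11, -24, -12, 9, -5] -> -59
  [20, 6, 31, -36, -49, 20] -> [20, -49, -36, 31, 6, 20] -> [-20, 49, 36, -31, -6, -20] -> 8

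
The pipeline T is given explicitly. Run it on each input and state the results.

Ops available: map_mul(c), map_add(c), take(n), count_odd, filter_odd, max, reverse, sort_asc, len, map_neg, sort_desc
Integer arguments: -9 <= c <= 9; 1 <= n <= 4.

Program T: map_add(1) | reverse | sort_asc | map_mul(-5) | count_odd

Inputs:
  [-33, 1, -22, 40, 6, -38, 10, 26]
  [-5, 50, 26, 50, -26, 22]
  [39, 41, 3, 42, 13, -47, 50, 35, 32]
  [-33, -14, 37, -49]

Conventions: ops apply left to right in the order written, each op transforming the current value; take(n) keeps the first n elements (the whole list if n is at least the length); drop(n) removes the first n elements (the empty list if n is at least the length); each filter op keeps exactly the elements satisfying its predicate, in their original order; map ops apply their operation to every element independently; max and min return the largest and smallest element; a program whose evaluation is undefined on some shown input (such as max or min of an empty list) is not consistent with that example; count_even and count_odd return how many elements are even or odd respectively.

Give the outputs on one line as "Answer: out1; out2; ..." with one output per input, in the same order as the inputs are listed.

Execution, op by op:
  [-33, 1, -22, 40, 6, -38, 10, 26] -> [-32, 2, -21, 41, 7, -37, 11, 27] -> [27, 11, -37, 7, 41, -21, 2, -32] -> [-37, -32, -21, 2, 7, 11, 27, 41] -> [185, 160, 105, -10, -35, -55, -135, -205] -> 6
  [-5, 50, 26, 50, -26, 22] -> [-4, 51, 27, 51, -25, 23] -> [23, -25, 51, 27, 51, -4] -> [-25, -4, 23, 27, 51, 51] -> [125, 20, -115, -135, -255, -255] -> 5
  [39, 41, 3, 42, 13, -47, 50, 35, 32] -> [40, 42, 4, 43, 14, -46, 51, 36, 33] -> [33, 36, 51, -46, 14, 43, 4, 42, 40] -> [-46, 4, 14, 33, 36, 40, 42, 43, 51] -> [230, -20, -70, -165, -180, -200, -210, -215, -255] -> 3
  [-33, -14, 37, -49] -> [-32, -13, 38, -48] -> [-48, 38, -13, -32] -> [-48, -32, -13, 38] -> [240, 160, 65, -190] -> 1

6; 5; 3; 1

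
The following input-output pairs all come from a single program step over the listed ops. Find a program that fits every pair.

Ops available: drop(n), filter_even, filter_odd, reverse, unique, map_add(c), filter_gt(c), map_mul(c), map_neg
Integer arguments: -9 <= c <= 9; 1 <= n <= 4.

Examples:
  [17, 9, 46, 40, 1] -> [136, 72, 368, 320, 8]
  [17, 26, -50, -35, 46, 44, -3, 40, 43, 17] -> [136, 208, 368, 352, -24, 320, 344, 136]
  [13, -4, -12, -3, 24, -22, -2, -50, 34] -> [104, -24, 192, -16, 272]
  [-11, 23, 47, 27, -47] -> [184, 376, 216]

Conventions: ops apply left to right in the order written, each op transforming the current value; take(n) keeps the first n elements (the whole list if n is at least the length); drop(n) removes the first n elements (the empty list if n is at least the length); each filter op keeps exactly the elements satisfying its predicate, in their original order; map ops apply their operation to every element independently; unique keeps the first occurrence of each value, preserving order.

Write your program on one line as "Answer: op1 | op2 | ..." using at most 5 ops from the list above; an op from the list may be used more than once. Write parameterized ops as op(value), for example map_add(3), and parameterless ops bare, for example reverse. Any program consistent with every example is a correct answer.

filter_gt(-6) | filter_gt(-4) | map_neg | map_mul(4) | map_mul(-2)

Check, running the answer program on each example:
  [17, 9, 46, 40, 1] -> [17, 9, 46, 40, 1] -> [17, 9, 46, 40, 1] -> [-17, -9, -46, -40, -1] -> [-68, -36, -184, -160, -4] -> [136, 72, 368, 320, 8]
  [17, 26, -50, -35, 46, 44, -3, 40, 43, 17] -> [17, 26, 46, 44, -3, 40, 43, 17] -> [17, 26, 46, 44, -3, 40, 43, 17] -> [-17, -26, -46, -44, 3, -40, -43, -17] -> [-68, -104, -184, -176, 12, -160, -172, -68] -> [136, 208, 368, 352, -24, 320, 344, 136]
  [13, -4, -12, -3, 24, -22, -2, -50, 34] -> [13, -4, -3, 24, -2, 34] -> [13, -3, 24, -2, 34] -> [-13, 3, -24, 2, -34] -> [-52, 12, -96, 8, -136] -> [104, -24, 192, -16, 272]
  [-11, 23, 47, 27, -47] -> [23, 47, 27] -> [23, 47, 27] -> [-23, -47, -27] -> [-92, -188, -108] -> [184, 376, 216]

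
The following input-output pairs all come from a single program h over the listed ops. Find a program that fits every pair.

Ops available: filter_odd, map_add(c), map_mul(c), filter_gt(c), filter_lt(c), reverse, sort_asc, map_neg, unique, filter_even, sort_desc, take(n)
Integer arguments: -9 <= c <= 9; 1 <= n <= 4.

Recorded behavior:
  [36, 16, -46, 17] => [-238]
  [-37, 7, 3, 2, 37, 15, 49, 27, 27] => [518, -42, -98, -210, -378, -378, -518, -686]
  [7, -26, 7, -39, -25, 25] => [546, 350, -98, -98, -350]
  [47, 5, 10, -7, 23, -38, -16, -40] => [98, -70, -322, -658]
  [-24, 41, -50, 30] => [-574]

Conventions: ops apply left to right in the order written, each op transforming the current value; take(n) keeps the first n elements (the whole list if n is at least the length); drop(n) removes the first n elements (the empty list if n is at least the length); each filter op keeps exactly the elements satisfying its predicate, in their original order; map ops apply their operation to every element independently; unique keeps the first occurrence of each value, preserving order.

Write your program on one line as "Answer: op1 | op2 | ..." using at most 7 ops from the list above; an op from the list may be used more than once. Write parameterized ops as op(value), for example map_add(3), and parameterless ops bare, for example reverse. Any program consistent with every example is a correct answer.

filter_odd | map_neg | map_mul(-7) | sort_asc | map_neg | map_mul(2)

Check, running the answer program on each example:
  [36, 16, -46, 17] -> [17] -> [-17] -> [119] -> [119] -> [-119] -> [-238]
  [-37, 7, 3, 2, 37, 15, 49, 27, 27] -> [-37, 7, 3, 37, 15, 49, 27, 27] -> [37, -7, -3, -37, -15, -49, -27, -27] -> [-259, 49, 21, 259, 105, 343, 189, 189] -> [-259, 21, 49, 105, 189, 189, 259, 343] -> [259, -21, -49, -105, -189, -189, -259, -343] -> [518, -42, -98, -210, -378, -378, -518, -686]
  [7, -26, 7, -39, -25, 25] -> [7, 7, -39, -25, 25] -> [-7, -7, 39, 25, -25] -> [49, 49, -273, -175, 175] -> [-273, -175, 49, 49, 175] -> [273, 175, -49, -49, -175] -> [546, 350, -98, -98, -350]
  [47, 5, 10, -7, 23, -38, -16, -40] -> [47, 5, -7, 23] -> [-47, -5, 7, -23] -> [329, 35, -49, 161] -> [-49, 35, 161, 329] -> [49, -35, -161, -329] -> [98, -70, -322, -658]
  [-24, 41, -50, 30] -> [41] -> [-41] -> [287] -> [287] -> [-287] -> [-574]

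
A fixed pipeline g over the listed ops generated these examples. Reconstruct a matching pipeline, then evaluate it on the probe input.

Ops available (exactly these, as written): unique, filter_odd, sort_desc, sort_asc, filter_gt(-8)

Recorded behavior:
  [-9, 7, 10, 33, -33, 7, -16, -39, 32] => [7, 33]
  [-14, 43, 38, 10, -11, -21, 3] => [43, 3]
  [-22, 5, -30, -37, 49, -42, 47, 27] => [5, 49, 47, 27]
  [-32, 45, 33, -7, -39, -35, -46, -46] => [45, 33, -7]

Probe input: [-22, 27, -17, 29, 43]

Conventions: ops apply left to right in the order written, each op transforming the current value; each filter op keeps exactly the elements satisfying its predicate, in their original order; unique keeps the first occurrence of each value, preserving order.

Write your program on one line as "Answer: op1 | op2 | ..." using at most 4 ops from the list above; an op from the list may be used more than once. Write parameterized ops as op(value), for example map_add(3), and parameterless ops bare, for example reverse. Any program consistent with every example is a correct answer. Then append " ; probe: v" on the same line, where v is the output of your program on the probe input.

filter_odd | unique | filter_gt(-8) ; probe: [27, 29, 43]

Check, running the answer program on each example:
  [-9, 7, 10, 33, -33, 7, -16, -39, 32] -> [-9, 7, 33, -33, 7, -39] -> [-9, 7, 33, -33, -39] -> [7, 33]
  [-14, 43, 38, 10, -11, -21, 3] -> [43, -11, -21, 3] -> [43, -11, -21, 3] -> [43, 3]
  [-22, 5, -30, -37, 49, -42, 47, 27] -> [5, -37, 49, 47, 27] -> [5, -37, 49, 47, 27] -> [5, 49, 47, 27]
  [-32, 45, 33, -7, -39, -35, -46, -46] -> [45, 33, -7, -39, -35] -> [45, 33, -7, -39, -35] -> [45, 33, -7]
  probe: [-22, 27, -17, 29, 43] -> [27, -17, 29, 43] -> [27, -17, 29, 43] -> [27, 29, 43]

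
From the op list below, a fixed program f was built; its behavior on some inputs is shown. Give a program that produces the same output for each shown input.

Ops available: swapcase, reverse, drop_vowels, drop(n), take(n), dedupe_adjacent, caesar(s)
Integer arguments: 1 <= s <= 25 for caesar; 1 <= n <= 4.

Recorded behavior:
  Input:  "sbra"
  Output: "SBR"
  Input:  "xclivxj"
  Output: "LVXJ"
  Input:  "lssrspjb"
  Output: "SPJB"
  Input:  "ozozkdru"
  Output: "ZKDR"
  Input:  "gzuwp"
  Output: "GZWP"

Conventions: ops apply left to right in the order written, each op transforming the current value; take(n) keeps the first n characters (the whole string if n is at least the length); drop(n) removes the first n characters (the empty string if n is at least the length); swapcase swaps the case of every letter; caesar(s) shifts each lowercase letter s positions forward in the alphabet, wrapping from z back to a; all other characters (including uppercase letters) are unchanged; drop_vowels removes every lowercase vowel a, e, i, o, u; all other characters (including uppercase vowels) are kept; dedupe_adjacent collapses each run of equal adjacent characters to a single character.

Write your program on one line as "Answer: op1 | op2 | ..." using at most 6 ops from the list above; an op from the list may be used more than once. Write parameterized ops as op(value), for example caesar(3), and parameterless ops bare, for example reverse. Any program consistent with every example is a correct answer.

drop_vowels | swapcase | reverse | take(4) | reverse

Check, running the answer program on each example:
  "sbra" -> "sbr" -> "SBR" -> "RBS" -> "RBS" -> "SBR"
  "xclivxj" -> "xclvxj" -> "XCLVXJ" -> "JXVLCX" -> "JXVL" -> "LVXJ"
  "lssrspjb" -> "lssrspjb" -> "LSSRSPJB" -> "BJPSRSSL" -> "BJPS" -> "SPJB"
  "ozozkdru" -> "zzkdr" -> "ZZKDR" -> "RDKZZ" -> "RDKZ" -> "ZKDR"
  "gzuwp" -> "gzwp" -> "GZWP" -> "PWZG" -> "PWZG" -> "GZWP"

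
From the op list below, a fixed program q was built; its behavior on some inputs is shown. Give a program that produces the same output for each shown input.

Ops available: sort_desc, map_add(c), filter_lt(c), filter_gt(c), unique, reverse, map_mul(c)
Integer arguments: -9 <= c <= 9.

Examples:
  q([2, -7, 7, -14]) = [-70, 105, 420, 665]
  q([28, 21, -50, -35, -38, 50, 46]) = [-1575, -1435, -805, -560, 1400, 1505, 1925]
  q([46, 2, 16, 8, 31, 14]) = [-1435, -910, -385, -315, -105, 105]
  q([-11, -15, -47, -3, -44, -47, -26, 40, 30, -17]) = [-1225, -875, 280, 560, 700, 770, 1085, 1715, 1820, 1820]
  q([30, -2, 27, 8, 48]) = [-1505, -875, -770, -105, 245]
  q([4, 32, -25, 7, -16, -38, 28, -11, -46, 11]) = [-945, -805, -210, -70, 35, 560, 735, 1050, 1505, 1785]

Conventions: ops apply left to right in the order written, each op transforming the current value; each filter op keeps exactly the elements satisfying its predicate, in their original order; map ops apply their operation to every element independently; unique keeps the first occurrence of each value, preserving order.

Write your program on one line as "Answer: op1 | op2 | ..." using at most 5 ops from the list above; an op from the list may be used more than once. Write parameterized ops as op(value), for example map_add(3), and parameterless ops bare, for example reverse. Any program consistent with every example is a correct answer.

sort_desc | map_add(-5) | map_mul(-5) | map_mul(7)

Check, running the answer program on each example:
  [2, -7, 7, -14] -> [7, 2, -7, -14] -> [2, -3, -12, -19] -> [-10, 15, 60, 95] -> [-70, 105, 420, 665]
  [28, 21, -50, -35, -38, 50, 46] -> [50, 46, 28, 21, -35, -38, -50] -> [45, 41, 23, 16, -40, -43, -55] -> [-225, -205, -115, -80, 200, 215, 275] -> [-1575, -1435, -805, -560, 1400, 1505, 1925]
  [46, 2, 16, 8, 31, 14] -> [46, 31, 16, 14, 8, 2] -> [41, 26, 11, 9, 3, -3] -> [-205, -130, -55, -45, -15, 15] -> [-1435, -910, -385, -315, -105, 105]
  [-11, -15, -47, -3, -44, -47, -26, 40, 30, -17] -> [40, 30, -3, -11, -15, -17, -26, -44, -47, -47] -> [35, 25, -8, -16, -20, -22, -31, -49, -52, -52] -> [-175, -125, 40, 80, 100, 110, 155, 245, 260, 260] -> [-1225, -875, 280, 560, 700, 770, 1085, 1715, 1820, 1820]
  [30, -2, 27, 8, 48] -> [48, 30, 27, 8, -2] -> [43, 25, 22, 3, -7] -> [-215, -125, -110, -15, 35] -> [-1505, -875, -770, -105, 245]
  [4, 32, -25, 7, -16, -38, 28, -11, -46, 11] -> [32, 28, 11, 7, 4, -11, -16, -25, -38, -46] -> [27, 23, 6, 2, -1, -16, -21, -30, -43, -51] -> [-135, -115, -30, -10, 5, 80, 105, 150, 215, 255] -> [-945, -805, -210, -70, 35, 560, 735, 1050, 1505, 1785]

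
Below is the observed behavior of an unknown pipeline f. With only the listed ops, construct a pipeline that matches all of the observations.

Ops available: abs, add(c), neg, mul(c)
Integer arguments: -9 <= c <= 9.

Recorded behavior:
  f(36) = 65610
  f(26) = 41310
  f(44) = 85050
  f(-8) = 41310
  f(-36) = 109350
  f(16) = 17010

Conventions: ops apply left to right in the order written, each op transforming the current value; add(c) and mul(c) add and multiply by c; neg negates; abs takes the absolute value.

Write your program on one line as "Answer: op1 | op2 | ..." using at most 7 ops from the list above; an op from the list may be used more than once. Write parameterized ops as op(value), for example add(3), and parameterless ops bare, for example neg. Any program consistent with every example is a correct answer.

add(-9) | mul(6) | mul(9) | abs | mul(5) | mul(9)

Check, running the answer program on each example:
  36 -> 27 -> 162 -> 1458 -> 1458 -> 7290 -> 65610
  26 -> 17 -> 102 -> 918 -> 918 -> 4590 -> 41310
  44 -> 35 -> 210 -> 1890 -> 1890 -> 9450 -> 85050
  -8 -> -17 -> -102 -> -918 -> 918 -> 4590 -> 41310
  -36 -> -45 -> -270 -> -2430 -> 2430 -> 12150 -> 109350
  16 -> 7 -> 42 -> 378 -> 378 -> 1890 -> 17010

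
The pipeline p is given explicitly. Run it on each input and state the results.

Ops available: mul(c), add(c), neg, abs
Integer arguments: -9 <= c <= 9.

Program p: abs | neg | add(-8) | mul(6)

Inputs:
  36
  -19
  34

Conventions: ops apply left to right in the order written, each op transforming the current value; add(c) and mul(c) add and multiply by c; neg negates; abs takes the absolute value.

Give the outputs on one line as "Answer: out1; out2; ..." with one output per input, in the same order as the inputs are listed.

-264; -162; -252

Execution, op by op:
  36 -> 36 -> -36 -> -44 -> -264
  -19 -> 19 -> -19 -> -27 -> -162
  34 -> 34 -> -34 -> -42 -> -252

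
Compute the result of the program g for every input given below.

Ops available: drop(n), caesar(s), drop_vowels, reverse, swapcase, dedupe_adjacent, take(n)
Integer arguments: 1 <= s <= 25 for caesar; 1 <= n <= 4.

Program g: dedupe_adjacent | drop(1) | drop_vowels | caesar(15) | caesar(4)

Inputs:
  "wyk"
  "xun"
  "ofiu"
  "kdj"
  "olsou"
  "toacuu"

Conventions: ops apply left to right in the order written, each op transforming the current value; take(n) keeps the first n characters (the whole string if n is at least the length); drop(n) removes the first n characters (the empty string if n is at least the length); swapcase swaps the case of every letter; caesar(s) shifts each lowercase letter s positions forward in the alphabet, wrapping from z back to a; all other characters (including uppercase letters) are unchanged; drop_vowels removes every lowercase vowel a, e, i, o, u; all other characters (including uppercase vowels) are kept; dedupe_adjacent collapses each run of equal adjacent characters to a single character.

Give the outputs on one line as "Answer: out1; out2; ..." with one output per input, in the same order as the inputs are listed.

"rd"; "g"; "y"; "wc"; "el"; "v"

Execution, op by op:
  "wyk" -> "wyk" -> "yk" -> "yk" -> "nz" -> "rd"
  "xun" -> "xun" -> "un" -> "n" -> "c" -> "g"
  "ofiu" -> "ofiu" -> "fiu" -> "f" -> "u" -> "y"
  "kdj" -> "kdj" -> "dj" -> "dj" -> "sy" -> "wc"
  "olsou" -> "olsou" -> "lsou" -> "ls" -> "ah" -> "el"
  "toacuu" -> "toacu" -> "oacu" -> "c" -> "r" -> "v"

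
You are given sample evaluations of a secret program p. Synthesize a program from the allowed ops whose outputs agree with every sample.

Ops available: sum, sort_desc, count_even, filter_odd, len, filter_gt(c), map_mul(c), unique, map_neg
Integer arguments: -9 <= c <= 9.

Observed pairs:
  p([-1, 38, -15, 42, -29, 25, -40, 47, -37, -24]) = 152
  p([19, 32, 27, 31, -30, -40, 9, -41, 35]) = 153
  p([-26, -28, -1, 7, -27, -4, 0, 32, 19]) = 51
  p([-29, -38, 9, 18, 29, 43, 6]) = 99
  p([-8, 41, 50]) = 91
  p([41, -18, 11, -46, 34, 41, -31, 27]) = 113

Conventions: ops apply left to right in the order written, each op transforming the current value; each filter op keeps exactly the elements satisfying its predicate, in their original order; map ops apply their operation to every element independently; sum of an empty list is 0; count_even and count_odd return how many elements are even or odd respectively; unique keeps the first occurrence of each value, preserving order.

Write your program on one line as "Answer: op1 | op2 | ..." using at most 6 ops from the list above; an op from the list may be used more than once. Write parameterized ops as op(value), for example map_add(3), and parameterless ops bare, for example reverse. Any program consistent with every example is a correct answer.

sort_desc | unique | filter_gt(1) | filter_gt(8) | sum

Check, running the answer program on each example:
  [-1, 38, -15, 42, -29, 25, -40, 47, -37, -24] -> [47, 42, 38, 25, -1, -15, -24, -29, -37, -40] -> [47, 42, 38, 25, -1, -15, -24, -29, -37, -40] -> [47, 42, 38, 25] -> [47, 42, 38, 25] -> 152
  [19, 32, 27, 31, -30, -40, 9, -41, 35] -> [35, 32, 31, 27, 19, 9, -30, -40, -41] -> [35, 32, 31, 27, 19, 9, -30, -40, -41] -> [35, 32, 31, 27, 19, 9] -> [35, 32, 31, 27, 19, 9] -> 153
  [-26, -28, -1, 7, -27, -4, 0, 32, 19] -> [32, 19, 7, 0, -1, -4, -26, -27, -28] -> [32, 19, 7, 0, -1, -4, -26, -27, -28] -> [32, 19, 7] -> [32, 19] -> 51
  [-29, -38, 9, 18, 29, 43, 6] -> [43, 29, 18, 9, 6, -29, -38] -> [43, 29, 18, 9, 6, -29, -38] -> [43, 29, 18, 9, 6] -> [43, 29, 18, 9] -> 99
  [-8, 41, 50] -> [50, 41, -8] -> [50, 41, -8] -> [50, 41] -> [50, 41] -> 91
  [41, -18, 11, -46, 34, 41, -31, 27] -> [41, 41, 34, 27, 11, -18, -31, -46] -> [41, 34, 27, 11, -18, -31, -46] -> [41, 34, 27, 11] -> [41, 34, 27, 11] -> 113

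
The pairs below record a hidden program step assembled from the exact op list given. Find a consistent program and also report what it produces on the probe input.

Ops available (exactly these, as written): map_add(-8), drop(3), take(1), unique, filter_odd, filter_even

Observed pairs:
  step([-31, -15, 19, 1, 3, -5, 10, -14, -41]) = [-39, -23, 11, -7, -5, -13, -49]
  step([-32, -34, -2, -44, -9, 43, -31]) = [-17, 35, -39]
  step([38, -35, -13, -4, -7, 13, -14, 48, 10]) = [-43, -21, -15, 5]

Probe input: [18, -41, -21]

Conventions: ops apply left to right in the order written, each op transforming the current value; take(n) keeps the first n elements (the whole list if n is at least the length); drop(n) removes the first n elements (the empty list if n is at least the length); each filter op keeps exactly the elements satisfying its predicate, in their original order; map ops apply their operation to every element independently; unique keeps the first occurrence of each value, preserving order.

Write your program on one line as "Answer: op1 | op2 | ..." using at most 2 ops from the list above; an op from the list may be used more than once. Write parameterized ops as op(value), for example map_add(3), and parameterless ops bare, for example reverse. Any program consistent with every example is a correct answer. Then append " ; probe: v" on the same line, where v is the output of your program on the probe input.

filter_odd | map_add(-8) ; probe: [-49, -29]

Check, running the answer program on each example:
  [-31, -15, 19, 1, 3, -5, 10, -14, -41] -> [-31, -15, 19, 1, 3, -5, -41] -> [-39, -23, 11, -7, -5, -13, -49]
  [-32, -34, -2, -44, -9, 43, -31] -> [-9, 43, -31] -> [-17, 35, -39]
  [38, -35, -13, -4, -7, 13, -14, 48, 10] -> [-35, -13, -7, 13] -> [-43, -21, -15, 5]
  probe: [18, -41, -21] -> [-41, -21] -> [-49, -29]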